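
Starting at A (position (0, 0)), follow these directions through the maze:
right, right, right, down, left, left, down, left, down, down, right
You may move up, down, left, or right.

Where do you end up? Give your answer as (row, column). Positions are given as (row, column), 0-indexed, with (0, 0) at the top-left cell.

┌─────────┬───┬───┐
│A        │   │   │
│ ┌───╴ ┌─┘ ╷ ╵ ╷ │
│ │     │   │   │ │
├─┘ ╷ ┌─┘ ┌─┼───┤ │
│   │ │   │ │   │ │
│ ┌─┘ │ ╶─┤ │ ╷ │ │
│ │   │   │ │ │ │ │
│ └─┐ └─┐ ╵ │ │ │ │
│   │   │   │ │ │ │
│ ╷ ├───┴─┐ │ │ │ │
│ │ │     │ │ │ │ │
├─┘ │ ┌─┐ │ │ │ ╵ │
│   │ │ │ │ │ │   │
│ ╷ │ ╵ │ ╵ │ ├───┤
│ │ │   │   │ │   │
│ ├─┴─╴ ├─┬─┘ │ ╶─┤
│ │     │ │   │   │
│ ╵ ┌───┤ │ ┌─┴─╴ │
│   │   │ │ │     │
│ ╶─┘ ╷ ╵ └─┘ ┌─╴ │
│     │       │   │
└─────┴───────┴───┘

Following directions step by step:
Start: (0, 0)
  right: (0, 0) → (0, 1)
  right: (0, 1) → (0, 2)
  right: (0, 2) → (0, 3)
  down: (0, 3) → (1, 3)
  left: (1, 3) → (1, 2)
  left: (1, 2) → (1, 1)
  down: (1, 1) → (2, 1)
  left: (2, 1) → (2, 0)
  down: (2, 0) → (3, 0)
  down: (3, 0) → (4, 0)
  right: (4, 0) → (4, 1)
Final position: (4, 1)

Path taken:

┌─────────┬───┬───┐
│A → → ↓  │   │   │
│ ┌───╴ ┌─┘ ╷ ╵ ╷ │
│ │↓ ← ↲│   │   │ │
├─┘ ╷ ┌─┘ ┌─┼───┤ │
│↓ ↲│ │   │ │   │ │
│ ┌─┘ │ ╶─┤ │ ╷ │ │
│↓│   │   │ │ │ │ │
│ └─┐ └─┐ ╵ │ │ │ │
│↳ B│   │   │ │ │ │
│ ╷ ├───┴─┐ │ │ │ │
│ │ │     │ │ │ │ │
├─┘ │ ┌─┐ │ │ │ ╵ │
│   │ │ │ │ │ │   │
│ ╷ │ ╵ │ ╵ │ ├───┤
│ │ │   │   │ │   │
│ ├─┴─╴ ├─┬─┘ │ ╶─┤
│ │     │ │   │   │
│ ╵ ┌───┤ │ ┌─┴─╴ │
│   │   │ │ │     │
│ ╶─┘ ╷ ╵ └─┘ ┌─╴ │
│     │       │   │
└─────┴───────┴───┘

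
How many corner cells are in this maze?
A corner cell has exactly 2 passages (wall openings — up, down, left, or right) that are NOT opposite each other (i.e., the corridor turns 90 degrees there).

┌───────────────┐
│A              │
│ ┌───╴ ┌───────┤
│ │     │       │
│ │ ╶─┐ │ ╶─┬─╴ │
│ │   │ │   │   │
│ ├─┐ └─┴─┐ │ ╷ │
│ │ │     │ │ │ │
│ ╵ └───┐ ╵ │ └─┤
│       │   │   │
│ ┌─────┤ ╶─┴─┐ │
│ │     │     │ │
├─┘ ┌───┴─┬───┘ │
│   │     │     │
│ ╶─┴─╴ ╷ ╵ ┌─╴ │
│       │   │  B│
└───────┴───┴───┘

Counting corner cells (2 non-opposite passages):
Total corners: 25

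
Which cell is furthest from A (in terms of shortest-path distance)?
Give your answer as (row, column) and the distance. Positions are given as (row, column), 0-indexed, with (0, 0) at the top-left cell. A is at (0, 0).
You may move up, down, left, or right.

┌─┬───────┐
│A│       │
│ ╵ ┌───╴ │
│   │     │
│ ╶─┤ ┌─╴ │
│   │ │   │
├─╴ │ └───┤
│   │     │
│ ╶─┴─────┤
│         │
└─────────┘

Computing BFS distances from A to all cells:
Furthest cell: (3, 4)
Distance: 13 steps

Path from A to the furthest cell:

┌─┬───────┐
│A│↱ → → ↓│
│ ╵ ┌───╴ │
│↳ ↑│↓ ← ↲│
│ ╶─┤ ┌─╴ │
│   │↓│   │
├─╴ │ └───┤
│   │↳ → B│
│ ╶─┴─────┤
│         │
└─────────┘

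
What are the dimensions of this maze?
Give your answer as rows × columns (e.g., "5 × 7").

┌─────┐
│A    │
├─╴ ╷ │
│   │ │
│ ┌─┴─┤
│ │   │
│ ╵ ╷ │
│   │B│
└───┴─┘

Counting the maze dimensions:
Rows (vertical): 4
Columns (horizontal): 3
Dimensions: 4 × 3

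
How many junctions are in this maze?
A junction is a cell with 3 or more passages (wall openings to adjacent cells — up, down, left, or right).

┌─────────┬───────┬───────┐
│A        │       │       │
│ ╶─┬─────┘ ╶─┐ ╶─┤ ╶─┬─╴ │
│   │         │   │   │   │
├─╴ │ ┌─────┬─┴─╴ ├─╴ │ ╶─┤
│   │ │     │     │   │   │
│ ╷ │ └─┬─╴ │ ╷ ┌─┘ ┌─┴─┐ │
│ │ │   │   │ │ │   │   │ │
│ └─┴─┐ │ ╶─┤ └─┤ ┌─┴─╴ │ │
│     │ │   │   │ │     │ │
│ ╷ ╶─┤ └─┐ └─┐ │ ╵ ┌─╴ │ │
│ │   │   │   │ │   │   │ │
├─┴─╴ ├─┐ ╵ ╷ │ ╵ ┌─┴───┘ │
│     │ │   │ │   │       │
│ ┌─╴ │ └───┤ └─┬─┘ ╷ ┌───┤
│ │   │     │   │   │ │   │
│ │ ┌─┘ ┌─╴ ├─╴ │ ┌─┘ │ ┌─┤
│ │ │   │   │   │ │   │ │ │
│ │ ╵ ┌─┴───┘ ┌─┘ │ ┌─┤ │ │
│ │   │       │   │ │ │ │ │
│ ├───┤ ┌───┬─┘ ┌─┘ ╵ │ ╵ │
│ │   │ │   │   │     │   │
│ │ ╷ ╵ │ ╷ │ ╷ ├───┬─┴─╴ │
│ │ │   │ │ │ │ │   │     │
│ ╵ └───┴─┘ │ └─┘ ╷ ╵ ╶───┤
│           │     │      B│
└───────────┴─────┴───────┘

Checking each cell for number of passages:

Junctions found (3+ passages):
  (0, 7): 3 passages
  (1, 5): 3 passages
  (2, 1): 3 passages
  (2, 7): 3 passages
  (4, 0): 3 passages
  (4, 1): 3 passages
  (4, 11): 3 passages
  (5, 5): 3 passages
  (5, 8): 3 passages
  (6, 2): 3 passages
  (6, 10): 3 passages
  (7, 3): 3 passages
  (10, 7): 3 passages
  (10, 9): 3 passages
  (10, 12): 3 passages
  (12, 1): 3 passages
  (12, 10): 3 passages
Total junctions: 17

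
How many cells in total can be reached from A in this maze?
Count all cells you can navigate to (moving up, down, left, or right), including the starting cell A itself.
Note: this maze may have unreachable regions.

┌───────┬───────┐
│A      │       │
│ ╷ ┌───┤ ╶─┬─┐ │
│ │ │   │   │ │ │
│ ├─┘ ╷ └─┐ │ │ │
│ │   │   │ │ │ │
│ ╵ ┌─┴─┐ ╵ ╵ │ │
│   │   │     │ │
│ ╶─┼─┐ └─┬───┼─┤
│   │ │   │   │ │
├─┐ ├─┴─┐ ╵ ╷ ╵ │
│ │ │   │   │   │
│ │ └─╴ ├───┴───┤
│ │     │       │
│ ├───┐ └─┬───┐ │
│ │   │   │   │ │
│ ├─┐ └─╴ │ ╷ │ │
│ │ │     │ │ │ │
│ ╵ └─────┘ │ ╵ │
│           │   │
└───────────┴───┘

Using BFS/flood-fill to find all reachable cells from A:
Maze size: 10 × 8 = 80 total cells
35 cell(s) are walled off and cannot be reached from A.
Reachable cells: 45

Reachable region (· marks reachable cells):

┌───────┬───────┐
│A · · ·│· · · ·│
│ ╷ ┌───┤ ╶─┬─┐ │
│·│·│· ·│· ·│·│·│
│ ├─┘ ╷ └─┐ │ │ │
│·│· ·│· ·│·│·│·│
│ ╵ ┌─┴─┐ ╵ ╵ │ │
│· ·│   │· · ·│·│
│ ╶─┼─┐ └─┬───┼─┤
│· ·│ │   │   │ │
├─┐ ├─┴─┐ ╵ ╷ ╵ │
│ │·│· ·│   │   │
│ │ └─╴ ├───┴───┤
│ │· · ·│       │
│ ├───┐ └─┬───┐ │
│ │· ·│· ·│   │ │
│ ├─┐ └─╴ │ ╷ │ │
│ │ │· · ·│ │ │ │
│ ╵ └─────┘ │ ╵ │
│           │   │
└───────────┴───┘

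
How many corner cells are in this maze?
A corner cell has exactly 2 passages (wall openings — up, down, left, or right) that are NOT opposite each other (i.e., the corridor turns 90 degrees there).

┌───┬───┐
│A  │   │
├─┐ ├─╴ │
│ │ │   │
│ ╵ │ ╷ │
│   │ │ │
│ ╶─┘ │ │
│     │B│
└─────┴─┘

Counting corner cells (2 non-opposite passages):
Total corners: 6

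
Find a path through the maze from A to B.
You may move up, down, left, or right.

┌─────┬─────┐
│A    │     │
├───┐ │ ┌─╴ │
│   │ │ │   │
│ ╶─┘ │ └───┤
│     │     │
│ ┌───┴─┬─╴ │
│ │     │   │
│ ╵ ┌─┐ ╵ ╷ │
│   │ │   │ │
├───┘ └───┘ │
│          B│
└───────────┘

Finding the shortest path through the maze:
Path length: 18 steps
Directions: right → right → down → down → left → left → down → down → right → up → right → right → down → right → up → right → down → down

Solution:

┌─────┬─────┐
│A → ↓│     │
├───┐ │ ┌─╴ │
│   │↓│ │   │
│ ╶─┘ │ └───┤
│↓ ← ↲│     │
│ ┌───┴─┬─╴ │
│↓│↱ → ↓│↱ ↓│
│ ╵ ┌─┐ ╵ ╷ │
│↳ ↑│ │↳ ↑│↓│
├───┘ └───┘ │
│          B│
└───────────┘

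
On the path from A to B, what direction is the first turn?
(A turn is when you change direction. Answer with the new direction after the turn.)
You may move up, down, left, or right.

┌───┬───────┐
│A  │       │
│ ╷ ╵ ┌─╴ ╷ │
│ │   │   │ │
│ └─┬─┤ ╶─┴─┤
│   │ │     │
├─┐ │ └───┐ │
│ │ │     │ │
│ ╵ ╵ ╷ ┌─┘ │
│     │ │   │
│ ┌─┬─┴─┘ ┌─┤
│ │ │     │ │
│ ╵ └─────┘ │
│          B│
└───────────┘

Directions: down, down, right, down, down, left, down, down, right, right, right, right, right
First turn direction: right

Solution:

┌───┬───────┐
│A  │       │
│ ╷ ╵ ┌─╴ ╷ │
│↓│   │   │ │
│ └─┬─┤ ╶─┴─┤
│↳ ↓│ │     │
├─┐ │ └───┐ │
│ │↓│     │ │
│ ╵ ╵ ╷ ┌─┘ │
│↓ ↲  │ │   │
│ ┌─┬─┴─┘ ┌─┤
│↓│ │     │ │
│ ╵ └─────┘ │
│↳ → → → → B│
└───────────┘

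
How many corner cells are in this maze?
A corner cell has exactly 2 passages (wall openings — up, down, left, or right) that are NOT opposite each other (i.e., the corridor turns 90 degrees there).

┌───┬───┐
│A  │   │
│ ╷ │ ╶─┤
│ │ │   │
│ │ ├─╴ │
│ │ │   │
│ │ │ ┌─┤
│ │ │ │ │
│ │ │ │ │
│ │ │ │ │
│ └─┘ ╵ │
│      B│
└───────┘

Counting corner cells (2 non-opposite passages):
Total corners: 9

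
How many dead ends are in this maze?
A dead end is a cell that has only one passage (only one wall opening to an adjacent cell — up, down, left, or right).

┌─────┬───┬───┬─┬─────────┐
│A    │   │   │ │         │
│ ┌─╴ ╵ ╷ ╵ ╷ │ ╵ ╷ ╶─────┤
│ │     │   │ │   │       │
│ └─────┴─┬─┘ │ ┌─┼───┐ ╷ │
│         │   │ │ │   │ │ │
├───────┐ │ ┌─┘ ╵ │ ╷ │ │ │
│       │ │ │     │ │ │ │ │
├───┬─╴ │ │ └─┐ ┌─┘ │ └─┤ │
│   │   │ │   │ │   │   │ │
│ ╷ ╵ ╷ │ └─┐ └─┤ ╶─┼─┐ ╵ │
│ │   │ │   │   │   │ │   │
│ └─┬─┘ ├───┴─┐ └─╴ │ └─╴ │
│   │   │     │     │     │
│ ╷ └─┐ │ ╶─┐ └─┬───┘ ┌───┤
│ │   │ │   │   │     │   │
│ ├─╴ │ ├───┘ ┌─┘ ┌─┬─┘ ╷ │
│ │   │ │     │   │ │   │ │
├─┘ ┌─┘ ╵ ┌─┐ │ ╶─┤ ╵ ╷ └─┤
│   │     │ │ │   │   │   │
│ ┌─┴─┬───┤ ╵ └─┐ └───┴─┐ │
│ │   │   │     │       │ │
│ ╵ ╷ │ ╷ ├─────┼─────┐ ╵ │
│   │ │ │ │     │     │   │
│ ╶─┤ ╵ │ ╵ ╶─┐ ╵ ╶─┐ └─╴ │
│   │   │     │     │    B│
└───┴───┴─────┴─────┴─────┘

Checking each cell for number of passages:

Dead ends found at positions:
  (0, 7)
  (0, 12)
  (1, 1)
  (2, 8)
  (3, 0)
  (3, 6)
  (3, 11)
  (4, 7)
  (5, 5)
  (5, 10)
  (6, 2)
  (7, 5)
  (7, 7)
  (8, 0)
  (8, 9)
  (8, 12)
  (9, 2)
  (9, 5)
  (10, 7)
  (12, 1)
  (12, 6)
  (12, 9)
Total dead ends: 22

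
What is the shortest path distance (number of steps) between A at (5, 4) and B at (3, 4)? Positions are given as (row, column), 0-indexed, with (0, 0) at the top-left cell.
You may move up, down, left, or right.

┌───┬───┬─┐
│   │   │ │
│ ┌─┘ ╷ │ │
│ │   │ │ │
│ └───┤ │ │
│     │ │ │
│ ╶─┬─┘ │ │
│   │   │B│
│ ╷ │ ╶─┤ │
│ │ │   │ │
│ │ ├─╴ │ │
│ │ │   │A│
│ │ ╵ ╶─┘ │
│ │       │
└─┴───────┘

Finding path from (5, 4) to (3, 4):
Path: (5,4) → (4,4) → (3,4)
Distance: 2 steps

Solution:

┌───┬───┬─┐
│   │   │ │
│ ┌─┘ ╷ │ │
│ │   │ │ │
│ └───┤ │ │
│     │ │ │
│ ╶─┬─┘ │ │
│   │   │B│
│ ╷ │ ╶─┤ │
│ │ │   │↑│
│ │ ├─╴ │ │
│ │ │   │A│
│ │ ╵ ╶─┘ │
│ │       │
└─┴───────┘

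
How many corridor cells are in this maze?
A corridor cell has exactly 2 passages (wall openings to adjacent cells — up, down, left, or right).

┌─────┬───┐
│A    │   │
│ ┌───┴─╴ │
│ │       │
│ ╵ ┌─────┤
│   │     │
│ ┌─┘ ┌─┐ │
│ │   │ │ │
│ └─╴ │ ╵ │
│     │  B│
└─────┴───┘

Counting cells with exactly 2 passages:
Total corridor cells: 19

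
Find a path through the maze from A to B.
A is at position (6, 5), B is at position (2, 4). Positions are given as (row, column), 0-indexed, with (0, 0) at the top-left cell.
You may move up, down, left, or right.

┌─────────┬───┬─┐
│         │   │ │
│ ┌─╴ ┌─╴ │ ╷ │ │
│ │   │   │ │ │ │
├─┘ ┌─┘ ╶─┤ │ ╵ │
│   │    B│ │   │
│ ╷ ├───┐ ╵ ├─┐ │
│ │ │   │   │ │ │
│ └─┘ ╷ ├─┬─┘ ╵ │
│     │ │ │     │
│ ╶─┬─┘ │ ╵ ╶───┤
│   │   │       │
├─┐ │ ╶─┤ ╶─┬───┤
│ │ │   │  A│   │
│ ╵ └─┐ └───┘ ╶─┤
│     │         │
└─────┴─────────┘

Finding the shortest path from (6, 5) to (2, 4):
Path length: 17 steps
Directions: left → up → right → up → right → right → up → up → left → up → up → left → down → down → down → left → up

Solution:

┌─────────┬───┬─┐
│         │↓ ↰│ │
│ ┌─╴ ┌─╴ │ ╷ │ │
│ │   │   │↓│↑│ │
├─┘ ┌─┘ ╶─┤ │ ╵ │
│   │    B│↓│↑ ↰│
│ ╷ ├───┐ ╵ ├─┐ │
│ │ │   │↑ ↲│ │↑│
│ └─┘ ╷ ├─┬─┘ ╵ │
│     │ │ │↱ → ↑│
│ ╶─┬─┘ │ ╵ ╶───┤
│   │   │↱ ↑    │
├─┐ │ ╶─┤ ╶─┬───┤
│ │ │   │↑ A│   │
│ ╵ └─┐ └───┘ ╶─┤
│     │         │
└─────┴─────────┘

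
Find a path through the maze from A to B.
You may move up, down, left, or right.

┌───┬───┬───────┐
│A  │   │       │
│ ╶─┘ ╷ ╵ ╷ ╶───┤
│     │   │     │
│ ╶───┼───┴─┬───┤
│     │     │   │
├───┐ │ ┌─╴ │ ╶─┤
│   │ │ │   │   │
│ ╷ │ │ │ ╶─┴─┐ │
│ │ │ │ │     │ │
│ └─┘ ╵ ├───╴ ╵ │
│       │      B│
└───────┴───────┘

Finding the shortest path through the maze:
Path length: 20 steps
Directions: down → down → right → right → down → down → down → right → up → up → up → right → right → down → left → down → right → right → down → right

Solution:

┌───┬───┬───────┐
│A  │   │       │
│ ╶─┘ ╷ ╵ ╷ ╶───┤
│↓    │   │     │
│ ╶───┼───┴─┬───┤
│↳ → ↓│↱ → ↓│   │
├───┐ │ ┌─╴ │ ╶─┤
│   │↓│↑│↓ ↲│   │
│ ╷ │ │ │ ╶─┴─┐ │
│ │ │↓│↑│↳ → ↓│ │
│ └─┘ ╵ ├───╴ ╵ │
│    ↳ ↑│    ↳ B│
└───────┴───────┘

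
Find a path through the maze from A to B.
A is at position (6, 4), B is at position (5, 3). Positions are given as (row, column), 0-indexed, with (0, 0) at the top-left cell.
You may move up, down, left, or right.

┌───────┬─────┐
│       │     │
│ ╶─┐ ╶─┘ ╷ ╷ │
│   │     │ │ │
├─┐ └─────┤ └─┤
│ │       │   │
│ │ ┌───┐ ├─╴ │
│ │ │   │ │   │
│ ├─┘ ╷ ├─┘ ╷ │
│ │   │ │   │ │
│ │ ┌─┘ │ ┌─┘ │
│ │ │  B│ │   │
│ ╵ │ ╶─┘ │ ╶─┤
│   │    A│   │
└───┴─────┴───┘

Finding the shortest path from (6, 4) to (5, 3):
Path length: 4 steps
Directions: left → left → up → right

Solution:

┌───────┬─────┐
│       │     │
│ ╶─┐ ╶─┘ ╷ ╷ │
│   │     │ │ │
├─┐ └─────┤ └─┤
│ │       │   │
│ │ ┌───┐ ├─╴ │
│ │ │   │ │   │
│ ├─┘ ╷ ├─┘ ╷ │
│ │   │ │   │ │
│ │ ┌─┘ │ ┌─┘ │
│ │ │↱ B│ │   │
│ ╵ │ ╶─┘ │ ╶─┤
│   │↑ ← A│   │
└───┴─────┴───┘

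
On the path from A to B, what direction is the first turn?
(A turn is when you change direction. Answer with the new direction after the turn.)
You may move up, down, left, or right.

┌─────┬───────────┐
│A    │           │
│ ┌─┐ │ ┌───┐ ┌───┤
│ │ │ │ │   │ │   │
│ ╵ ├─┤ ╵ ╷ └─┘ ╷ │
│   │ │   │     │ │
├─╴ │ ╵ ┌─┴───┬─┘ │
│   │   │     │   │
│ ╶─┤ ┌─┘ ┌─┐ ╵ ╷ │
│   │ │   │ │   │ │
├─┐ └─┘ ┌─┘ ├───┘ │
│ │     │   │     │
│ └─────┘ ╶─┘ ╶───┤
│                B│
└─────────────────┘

Directions: down, down, right, down, left, down, right, down, right, right, up, right, up, right, right, down, right, up, right, down, down, left, left, down, right, right
First turn direction: right

Solution:

┌─────┬───────────┐
│A    │           │
│ ┌─┐ │ ┌───┐ ┌───┤
│↓│ │ │ │   │ │   │
│ ╵ ├─┤ ╵ ╷ └─┘ ╷ │
│↳ ↓│ │   │     │ │
├─╴ │ ╵ ┌─┴───┬─┘ │
│↓ ↲│   │↱ → ↓│↱ ↓│
│ ╶─┤ ┌─┘ ┌─┐ ╵ ╷ │
│↳ ↓│ │↱ ↑│ │↳ ↑│↓│
├─┐ └─┘ ┌─┘ ├───┘ │
│ │↳ → ↑│   │↓ ← ↲│
│ └─────┘ ╶─┘ ╶───┤
│            ↳ → B│
└─────────────────┘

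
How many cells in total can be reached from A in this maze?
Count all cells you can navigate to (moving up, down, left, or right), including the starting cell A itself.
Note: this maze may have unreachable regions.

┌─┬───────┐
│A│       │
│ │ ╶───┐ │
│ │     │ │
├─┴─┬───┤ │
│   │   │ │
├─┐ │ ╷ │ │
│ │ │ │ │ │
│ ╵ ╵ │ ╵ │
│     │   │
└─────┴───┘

Using BFS/flood-fill to find all reachable cells from A:
Maze size: 5 × 5 = 25 total cells
23 cell(s) are walled off and cannot be reached from A.
Reachable cells: 2

Reachable region (· marks reachable cells):

┌─┬───────┐
│A│       │
│ │ ╶───┐ │
│·│     │ │
├─┴─┬───┤ │
│   │   │ │
├─┐ │ ╷ │ │
│ │ │ │ │ │
│ ╵ ╵ │ ╵ │
│     │   │
└─────┴───┘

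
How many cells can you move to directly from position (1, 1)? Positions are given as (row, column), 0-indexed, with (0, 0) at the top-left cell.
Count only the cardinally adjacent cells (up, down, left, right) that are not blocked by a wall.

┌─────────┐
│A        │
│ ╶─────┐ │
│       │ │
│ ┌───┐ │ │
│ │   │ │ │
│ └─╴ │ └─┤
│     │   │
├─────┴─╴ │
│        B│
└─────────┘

Checking passable neighbors of (1, 1):
Neighbors: (1, 0), (1, 2)
Count: 2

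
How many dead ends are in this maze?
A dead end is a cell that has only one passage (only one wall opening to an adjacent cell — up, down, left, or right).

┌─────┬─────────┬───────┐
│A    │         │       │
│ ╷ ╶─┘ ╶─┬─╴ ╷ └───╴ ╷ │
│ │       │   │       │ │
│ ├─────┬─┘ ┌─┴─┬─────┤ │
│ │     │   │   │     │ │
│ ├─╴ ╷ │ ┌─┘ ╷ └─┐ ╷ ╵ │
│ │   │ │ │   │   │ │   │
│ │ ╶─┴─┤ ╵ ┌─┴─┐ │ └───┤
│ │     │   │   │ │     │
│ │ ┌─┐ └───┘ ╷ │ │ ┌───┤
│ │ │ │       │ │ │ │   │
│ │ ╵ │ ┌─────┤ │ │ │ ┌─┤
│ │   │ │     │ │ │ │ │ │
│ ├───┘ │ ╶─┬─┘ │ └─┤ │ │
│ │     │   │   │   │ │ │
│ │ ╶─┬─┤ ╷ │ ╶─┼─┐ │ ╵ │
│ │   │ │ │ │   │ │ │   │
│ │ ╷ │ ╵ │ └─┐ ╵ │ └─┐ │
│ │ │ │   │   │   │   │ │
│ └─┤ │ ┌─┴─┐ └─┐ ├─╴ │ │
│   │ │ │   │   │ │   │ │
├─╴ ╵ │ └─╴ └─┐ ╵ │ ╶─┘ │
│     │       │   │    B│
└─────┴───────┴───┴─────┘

Checking each cell for number of passages:

Dead ends found at positions:
  (0, 2)
  (0, 8)
  (1, 4)
  (2, 1)
  (2, 8)
  (3, 3)
  (4, 11)
  (5, 2)
  (5, 11)
  (6, 6)
  (6, 9)
  (6, 11)
  (8, 3)
  (8, 8)
  (9, 1)
  (10, 4)
  (11, 0)
  (11, 6)
Total dead ends: 18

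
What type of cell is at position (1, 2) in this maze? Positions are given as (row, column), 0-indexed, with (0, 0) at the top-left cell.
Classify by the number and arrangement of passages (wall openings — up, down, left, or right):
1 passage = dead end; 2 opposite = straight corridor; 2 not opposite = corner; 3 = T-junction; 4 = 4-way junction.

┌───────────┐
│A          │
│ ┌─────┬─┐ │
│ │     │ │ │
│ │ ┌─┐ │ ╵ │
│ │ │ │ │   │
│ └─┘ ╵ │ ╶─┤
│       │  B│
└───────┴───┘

Checking cell at (1, 2):
Number of passages: 2
Cell type: straight corridor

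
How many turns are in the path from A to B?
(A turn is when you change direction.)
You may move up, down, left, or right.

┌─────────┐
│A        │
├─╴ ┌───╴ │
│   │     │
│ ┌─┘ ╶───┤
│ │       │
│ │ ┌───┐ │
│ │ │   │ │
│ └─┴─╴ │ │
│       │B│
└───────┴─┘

Directions: right, right, right, right, down, left, left, down, right, right, down, down
Number of turns: 5

Solution:

┌─────────┐
│A → → → ↓│
├─╴ ┌───╴ │
│   │↓ ← ↲│
│ ┌─┘ ╶───┤
│ │  ↳ → ↓│
│ │ ┌───┐ │
│ │ │   │↓│
│ └─┴─╴ │ │
│       │B│
└───────┴─┘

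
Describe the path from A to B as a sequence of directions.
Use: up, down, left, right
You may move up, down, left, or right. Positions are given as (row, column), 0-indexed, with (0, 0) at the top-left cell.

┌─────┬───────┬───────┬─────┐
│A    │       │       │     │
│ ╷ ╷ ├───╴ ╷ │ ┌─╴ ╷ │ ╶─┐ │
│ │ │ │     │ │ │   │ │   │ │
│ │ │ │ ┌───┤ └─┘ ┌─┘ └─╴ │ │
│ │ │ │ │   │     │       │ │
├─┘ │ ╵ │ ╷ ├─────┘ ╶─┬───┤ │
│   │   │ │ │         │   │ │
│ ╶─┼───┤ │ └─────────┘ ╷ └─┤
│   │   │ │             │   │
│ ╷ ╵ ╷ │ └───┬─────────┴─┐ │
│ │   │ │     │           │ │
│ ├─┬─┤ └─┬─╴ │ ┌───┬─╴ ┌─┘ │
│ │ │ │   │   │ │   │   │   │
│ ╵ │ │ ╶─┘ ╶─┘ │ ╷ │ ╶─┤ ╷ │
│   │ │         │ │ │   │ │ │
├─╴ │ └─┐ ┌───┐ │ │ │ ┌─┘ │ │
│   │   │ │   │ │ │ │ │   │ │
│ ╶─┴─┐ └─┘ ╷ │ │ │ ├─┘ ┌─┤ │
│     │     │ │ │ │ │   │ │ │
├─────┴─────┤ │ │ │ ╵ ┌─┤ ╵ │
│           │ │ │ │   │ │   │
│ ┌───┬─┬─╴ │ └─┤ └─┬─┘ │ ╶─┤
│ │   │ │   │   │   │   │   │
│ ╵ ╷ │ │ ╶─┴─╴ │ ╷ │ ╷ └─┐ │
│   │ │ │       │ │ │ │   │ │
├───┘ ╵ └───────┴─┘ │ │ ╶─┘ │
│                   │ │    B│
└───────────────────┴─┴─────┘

Finding the path and converting it to directions:
Path through cells: (0,0) → (0,1) → (1,1) → (2,1) → (3,1) → (3,0) → (4,0) → (4,1) → (5,1) → (5,2) → (4,2) → (4,3) → (5,3) → (6,3) → (7,3) → (7,4) → (7,5) → (6,5) → (6,6) → (5,6) → (5,5) → (5,4) → (4,4) → (3,4) → (2,4) → (2,5) → (3,5) → (4,5) → (4,6) → (4,7) → (4,8) → (4,9) → (4,10) → (4,11) → (3,11) → (3,12) → (4,12) → (4,13) → (5,13) → (6,13) → (7,13) → (8,13) → (9,13) → (10,13) → (10,12) → (11,12) → (11,13) → (12,13) → (13,13)
Directions: right, down, down, down, left, down, right, down, right, up, right, down, down, down, right, right, up, right, up, left, left, up, up, up, right, down, down, right, right, right, right, right, right, up, right, down, right, down, down, down, down, down, down, left, down, right, down, down

Solution:

┌─────┬───────┬───────┬─────┐
│A ↓  │       │       │     │
│ ╷ ╷ ├───╴ ╷ │ ┌─╴ ╷ │ ╶─┐ │
│ │↓│ │     │ │ │   │ │   │ │
│ │ │ │ ┌───┤ └─┘ ┌─┘ └─╴ │ │
│ │↓│ │ │↱ ↓│     │       │ │
├─┘ │ ╵ │ ╷ ├─────┘ ╶─┬───┤ │
│↓ ↲│   │↑│↓│         │↱ ↓│ │
│ ╶─┼───┤ │ └─────────┘ ╷ └─┤
│↳ ↓│↱ ↓│↑│↳ → → → → → ↑│↳ ↓│
│ ╷ ╵ ╷ │ └───┬─────────┴─┐ │
│ │↳ ↑│↓│↑ ← ↰│           │↓│
│ ├─┬─┤ └─┬─╴ │ ┌───┬─╴ ┌─┘ │
│ │ │ │↓  │↱ ↑│ │   │   │  ↓│
│ ╵ │ │ ╶─┘ ╶─┘ │ ╷ │ ╶─┤ ╷ │
│   │ │↳ → ↑    │ │ │   │ │↓│
├─╴ │ └─┐ ┌───┐ │ │ │ ┌─┘ │ │
│   │   │ │   │ │ │ │ │   │↓│
│ ╶─┴─┐ └─┘ ╷ │ │ │ ├─┘ ┌─┤ │
│     │     │ │ │ │ │   │ │↓│
├─────┴─────┤ │ │ │ ╵ ┌─┤ ╵ │
│           │ │ │ │   │ │↓ ↲│
│ ┌───┬─┬─╴ │ └─┤ └─┬─┘ │ ╶─┤
│ │   │ │   │   │   │   │↳ ↓│
│ ╵ ╷ │ │ ╶─┴─╴ │ ╷ │ ╷ └─┐ │
│   │ │ │       │ │ │ │   │↓│
├───┘ ╵ └───────┴─┘ │ │ ╶─┘ │
│                   │ │    B│
└───────────────────┴─┴─────┘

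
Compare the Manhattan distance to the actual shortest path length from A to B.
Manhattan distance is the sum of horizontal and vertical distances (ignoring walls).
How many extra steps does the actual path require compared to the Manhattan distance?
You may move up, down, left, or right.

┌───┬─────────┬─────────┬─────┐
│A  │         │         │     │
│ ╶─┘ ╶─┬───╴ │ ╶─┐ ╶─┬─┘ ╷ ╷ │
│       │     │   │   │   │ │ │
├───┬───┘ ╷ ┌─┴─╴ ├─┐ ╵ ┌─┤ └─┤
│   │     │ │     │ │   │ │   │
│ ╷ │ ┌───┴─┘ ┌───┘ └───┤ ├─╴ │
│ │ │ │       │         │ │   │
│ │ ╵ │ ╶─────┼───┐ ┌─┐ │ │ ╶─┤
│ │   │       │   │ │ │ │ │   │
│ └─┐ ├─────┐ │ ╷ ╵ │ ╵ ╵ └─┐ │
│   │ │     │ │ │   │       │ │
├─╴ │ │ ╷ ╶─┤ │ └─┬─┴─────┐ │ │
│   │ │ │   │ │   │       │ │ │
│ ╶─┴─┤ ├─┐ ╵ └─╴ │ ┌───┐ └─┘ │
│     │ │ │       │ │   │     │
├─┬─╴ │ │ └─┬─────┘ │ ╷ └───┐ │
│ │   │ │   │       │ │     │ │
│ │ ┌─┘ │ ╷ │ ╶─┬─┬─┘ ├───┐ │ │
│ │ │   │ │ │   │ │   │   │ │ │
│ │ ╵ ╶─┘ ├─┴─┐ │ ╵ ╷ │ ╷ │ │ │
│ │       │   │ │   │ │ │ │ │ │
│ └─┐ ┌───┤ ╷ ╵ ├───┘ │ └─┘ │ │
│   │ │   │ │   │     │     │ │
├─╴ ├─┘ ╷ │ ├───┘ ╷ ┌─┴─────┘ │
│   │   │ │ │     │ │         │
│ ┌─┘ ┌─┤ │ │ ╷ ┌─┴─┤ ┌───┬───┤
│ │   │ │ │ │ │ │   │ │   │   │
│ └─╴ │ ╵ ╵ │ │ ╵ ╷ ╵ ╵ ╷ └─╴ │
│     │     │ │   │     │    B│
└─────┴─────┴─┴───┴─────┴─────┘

Manhattan distance: |14 - 0| + |14 - 0| = 28
Actual path length: 98
Extra steps: 98 - 28 = 70

Solution:

┌───┬─────────┬─────────┬─────┐
│A  │↱ → → → ↓│↱ → ↓    │↱ ↓  │
│ ╶─┘ ╶─┬───╴ │ ╶─┐ ╶─┬─┘ ╷ ╷ │
│↳ → ↑  │↓ ← ↲│↑ ↰│↳ ↓│↱ ↑│↓│ │
├───┬───┘ ╷ ┌─┴─╴ ├─┐ ╵ ┌─┤ └─┤
│↓ ↰│↓ ← ↲│ │↱ → ↑│ │↳ ↑│ │↳ ↓│
│ ╷ │ ┌───┴─┘ ┌───┘ └───┤ ├─╴ │
│↓│↑│↓│↱ → → ↑│         │ │↓ ↲│
│ │ ╵ │ ╶─────┼───┐ ┌─┐ │ │ ╶─┤
│↓│↑ ↲│↑ ← ← ↰│   │ │ │ │ │↳ ↓│
│ └─┐ ├─────┐ │ ╷ ╵ │ ╵ ╵ └─┐ │
│↳ ↓│ │↱ ↓  │↑│ │   │       │↓│
├─╴ │ │ ╷ ╶─┤ │ └─┬─┴─────┐ │ │
│↓ ↲│ │↑│↳ ↓│↑│   │       │ │↓│
│ ╶─┴─┤ ├─┐ ╵ └─╴ │ ┌───┐ └─┘ │
│↳ → ↓│↑│ │↳ ↑    │ │   │    ↓│
├─┬─╴ │ │ └─┬─────┘ │ ╷ └───┐ │
│ │↓ ↲│↑│   │       │ │     │↓│
│ │ ┌─┘ │ ╷ │ ╶─┬─┬─┘ ├───┐ │ │
│ │↓│↱ ↑│ │ │   │ │   │   │ │↓│
│ │ ╵ ╶─┘ ├─┴─┐ │ ╵ ╷ │ ╷ │ │ │
│ │↳ ↑    │   │ │   │ │ │ │ │↓│
│ └─┐ ┌───┤ ╷ ╵ ├───┘ │ └─┘ │ │
│   │ │   │ │   │     │     │↓│
├─╴ ├─┘ ╷ │ ├───┘ ╷ ┌─┴─────┘ │
│   │   │ │ │     │ │↓ ← ← ← ↲│
│ ┌─┘ ┌─┤ │ │ ╷ ┌─┴─┤ ┌───┬───┤
│ │   │ │ │ │ │ │   │↓│↱ ↓│   │
│ └─╴ │ ╵ ╵ │ │ ╵ ╷ ╵ ╵ ╷ └─╴ │
│     │     │ │   │  ↳ ↑│↳ → B│
└─────┴─────┴─┴───┴─────┴─────┘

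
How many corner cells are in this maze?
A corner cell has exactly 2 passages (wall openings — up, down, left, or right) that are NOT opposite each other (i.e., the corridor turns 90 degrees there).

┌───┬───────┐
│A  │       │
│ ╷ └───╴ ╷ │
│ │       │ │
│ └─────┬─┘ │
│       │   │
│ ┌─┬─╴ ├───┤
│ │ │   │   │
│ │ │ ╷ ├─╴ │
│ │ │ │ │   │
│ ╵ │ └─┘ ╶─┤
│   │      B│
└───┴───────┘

Counting corner cells (2 non-opposite passages):
Total corners: 14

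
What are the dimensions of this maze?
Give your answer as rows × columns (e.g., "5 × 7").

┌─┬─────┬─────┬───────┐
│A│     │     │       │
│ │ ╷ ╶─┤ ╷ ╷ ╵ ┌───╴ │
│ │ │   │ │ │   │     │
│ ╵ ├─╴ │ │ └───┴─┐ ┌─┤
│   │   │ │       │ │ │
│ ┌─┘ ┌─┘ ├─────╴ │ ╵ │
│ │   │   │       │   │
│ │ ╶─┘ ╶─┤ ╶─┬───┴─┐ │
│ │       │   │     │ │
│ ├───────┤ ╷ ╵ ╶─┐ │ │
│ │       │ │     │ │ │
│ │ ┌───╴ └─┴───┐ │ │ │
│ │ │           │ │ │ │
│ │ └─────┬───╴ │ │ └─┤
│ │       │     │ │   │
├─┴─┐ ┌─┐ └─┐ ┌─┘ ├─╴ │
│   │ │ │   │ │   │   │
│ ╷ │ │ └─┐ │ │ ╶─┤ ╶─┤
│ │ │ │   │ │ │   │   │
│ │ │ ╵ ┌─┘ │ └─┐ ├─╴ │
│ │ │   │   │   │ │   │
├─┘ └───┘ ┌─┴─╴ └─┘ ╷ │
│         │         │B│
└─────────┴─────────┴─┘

Counting the maze dimensions:
Rows (vertical): 12
Columns (horizontal): 11
Dimensions: 12 × 11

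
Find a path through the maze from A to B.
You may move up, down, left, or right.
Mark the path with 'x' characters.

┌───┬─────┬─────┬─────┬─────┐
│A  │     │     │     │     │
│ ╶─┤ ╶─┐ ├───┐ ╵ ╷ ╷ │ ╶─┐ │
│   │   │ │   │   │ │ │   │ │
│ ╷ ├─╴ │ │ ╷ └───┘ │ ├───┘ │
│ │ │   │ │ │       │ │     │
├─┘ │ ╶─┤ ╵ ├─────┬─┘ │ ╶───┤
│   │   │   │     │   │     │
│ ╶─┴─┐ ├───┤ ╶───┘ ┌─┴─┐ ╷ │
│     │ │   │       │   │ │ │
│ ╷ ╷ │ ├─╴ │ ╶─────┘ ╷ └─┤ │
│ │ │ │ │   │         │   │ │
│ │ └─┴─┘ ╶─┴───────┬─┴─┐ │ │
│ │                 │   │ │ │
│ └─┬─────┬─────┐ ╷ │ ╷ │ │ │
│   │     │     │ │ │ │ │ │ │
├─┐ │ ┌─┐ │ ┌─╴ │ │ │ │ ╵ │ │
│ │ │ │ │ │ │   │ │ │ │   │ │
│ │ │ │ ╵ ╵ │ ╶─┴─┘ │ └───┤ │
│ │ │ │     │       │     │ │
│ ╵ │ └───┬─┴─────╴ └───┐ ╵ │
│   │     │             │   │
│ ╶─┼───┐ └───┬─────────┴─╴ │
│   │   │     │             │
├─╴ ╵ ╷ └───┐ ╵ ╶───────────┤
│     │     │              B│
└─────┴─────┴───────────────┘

Finding the shortest path through the maze:
Path length: 51 steps
Directions: down → right → down → down → left → down → right → down → down → right → right → right → right → right → right → right → right → down → down → down → left → left → left → up → right → up → left → left → down → down → left → up → up → left → left → down → down → down → right → right → down → right → right → down → right → right → right → right → right → right → right

Solution:

┌───┬─────┬─────┬─────┬─────┐
│A  │     │     │     │     │
│ ╶─┤ ╶─┐ ├───┐ ╵ ╷ ╷ │ ╶─┐ │
│x x│   │ │   │   │ │ │   │ │
│ ╷ ├─╴ │ │ ╷ └───┘ │ ├───┘ │
│ │x│   │ │ │       │ │     │
├─┘ │ ╶─┤ ╵ ├─────┬─┘ │ ╶───┤
│x x│   │   │     │   │     │
│ ╶─┴─┐ ├───┤ ╶───┘ ┌─┴─┐ ╷ │
│x x  │ │   │       │   │ │ │
│ ╷ ╷ │ ├─╴ │ ╶─────┘ ╷ └─┤ │
│ │x│ │ │   │         │   │ │
│ │ └─┴─┘ ╶─┴───────┬─┴─┐ │ │
│ │x x x x x x x x x│   │ │ │
│ └─┬─────┬─────┐ ╷ │ ╷ │ │ │
│   │x x x│x x x│ │x│ │ │ │ │
├─┐ │ ┌─┐ │ ┌─╴ │ │ │ │ ╵ │ │
│ │ │x│ │x│x│x x│ │x│ │   │ │
│ │ │ │ ╵ ╵ │ ╶─┴─┘ │ └───┤ │
│ │ │x│  x x│x x x x│     │ │
│ ╵ │ └───┬─┴─────╴ └───┐ ╵ │
│   │x x x│             │   │
│ ╶─┼───┐ └───┬─────────┴─╴ │
│   │   │x x x│             │
├─╴ ╵ ╷ └───┐ ╵ ╶───────────┤
│     │     │x x x x x x x B│
└─────┴─────┴───────────────┘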